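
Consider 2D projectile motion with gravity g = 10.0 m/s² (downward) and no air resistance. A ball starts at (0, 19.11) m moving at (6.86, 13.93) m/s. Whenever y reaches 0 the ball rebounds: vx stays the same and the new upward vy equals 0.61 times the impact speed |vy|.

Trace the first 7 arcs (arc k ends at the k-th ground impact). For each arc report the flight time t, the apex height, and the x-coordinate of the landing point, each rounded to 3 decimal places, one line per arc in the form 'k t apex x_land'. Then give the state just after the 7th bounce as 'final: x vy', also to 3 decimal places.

1 3.794 28.812 26.023
2 2.929 10.721 46.114
3 1.786 3.989 58.369
4 1.090 1.484 65.845
5 0.665 0.552 70.405
6 0.405 0.206 73.186
7 0.247 0.076 74.883
final: 74.883 0.754

Arc 1: start y=19.110, vy=13.930 → t=3.794, apex=28.812, x_land=26.023, impact vy=-24.005
  bounce: vy ← 0.61·24.005 = 14.643
Arc 2: start y=0.000, vy=14.643 → t=2.929, apex=10.721, x_land=46.114, impact vy=-14.643
  bounce: vy ← 0.61·14.643 = 8.932
Arc 3: start y=0.000, vy=8.932 → t=1.786, apex=3.989, x_land=58.369, impact vy=-8.932
  bounce: vy ← 0.61·8.932 = 5.449
Arc 4: start y=0.000, vy=5.449 → t=1.090, apex=1.484, x_land=65.845, impact vy=-5.449
  bounce: vy ← 0.61·5.449 = 3.324
Arc 5: start y=0.000, vy=3.324 → t=0.665, apex=0.552, x_land=70.405, impact vy=-3.324
  bounce: vy ← 0.61·3.324 = 2.027
Arc 6: start y=0.000, vy=2.027 → t=0.405, apex=0.206, x_land=73.186, impact vy=-2.027
  bounce: vy ← 0.61·2.027 = 1.237
Arc 7: start y=0.000, vy=1.237 → t=0.247, apex=0.076, x_land=74.883, impact vy=-1.237
  bounce: vy ← 0.61·1.237 = 0.754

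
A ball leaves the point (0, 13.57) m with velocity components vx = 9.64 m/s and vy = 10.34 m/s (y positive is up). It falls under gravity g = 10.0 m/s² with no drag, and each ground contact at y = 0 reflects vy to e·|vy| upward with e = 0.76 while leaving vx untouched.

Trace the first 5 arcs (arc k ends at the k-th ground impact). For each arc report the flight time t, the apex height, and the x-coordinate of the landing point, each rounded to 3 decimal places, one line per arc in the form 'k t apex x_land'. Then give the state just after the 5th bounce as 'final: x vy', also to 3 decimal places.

Arc 1: start y=13.570, vy=10.340 → t=2.979, apex=18.916, x_land=28.718, impact vy=-19.450
  bounce: vy ← 0.76·19.450 = 14.782
Arc 2: start y=0.000, vy=14.782 → t=2.956, apex=10.926, x_land=57.218, impact vy=-14.782
  bounce: vy ← 0.76·14.782 = 11.235
Arc 3: start y=0.000, vy=11.235 → t=2.247, apex=6.311, x_land=78.878, impact vy=-11.235
  bounce: vy ← 0.76·11.235 = 8.538
Arc 4: start y=0.000, vy=8.538 → t=1.708, apex=3.645, x_land=95.340, impact vy=-8.538
  bounce: vy ← 0.76·8.538 = 6.489
Arc 5: start y=0.000, vy=6.489 → t=1.298, apex=2.105, x_land=107.851, impact vy=-6.489
  bounce: vy ← 0.76·6.489 = 4.932

1 2.979 18.916 28.718
2 2.956 10.926 57.218
3 2.247 6.311 78.878
4 1.708 3.645 95.340
5 1.298 2.105 107.851
final: 107.851 4.932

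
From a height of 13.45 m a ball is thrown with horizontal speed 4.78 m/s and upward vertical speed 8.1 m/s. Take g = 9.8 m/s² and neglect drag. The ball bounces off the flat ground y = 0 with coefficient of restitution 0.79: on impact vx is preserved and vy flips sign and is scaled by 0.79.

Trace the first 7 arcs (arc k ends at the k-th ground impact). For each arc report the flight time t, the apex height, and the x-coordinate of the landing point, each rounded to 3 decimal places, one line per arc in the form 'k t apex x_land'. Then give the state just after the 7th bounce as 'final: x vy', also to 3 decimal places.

Arc 1: start y=13.450, vy=8.100 → t=2.678, apex=16.797, x_land=12.801, impact vy=-18.145
  bounce: vy ← 0.79·18.145 = 14.334
Arc 2: start y=0.000, vy=14.334 → t=2.925, apex=10.483, x_land=26.784, impact vy=-14.334
  bounce: vy ← 0.79·14.334 = 11.324
Arc 3: start y=0.000, vy=11.324 → t=2.311, apex=6.543, x_land=37.831, impact vy=-11.324
  bounce: vy ← 0.79·11.324 = 8.946
Arc 4: start y=0.000, vy=8.946 → t=1.826, apex=4.083, x_land=46.558, impact vy=-8.946
  bounce: vy ← 0.79·8.946 = 7.067
Arc 5: start y=0.000, vy=7.067 → t=1.442, apex=2.548, x_land=53.452, impact vy=-7.067
  bounce: vy ← 0.79·7.067 = 5.583
Arc 6: start y=0.000, vy=5.583 → t=1.139, apex=1.590, x_land=58.899, impact vy=-5.583
  bounce: vy ← 0.79·5.583 = 4.411
Arc 7: start y=0.000, vy=4.411 → t=0.900, apex=0.993, x_land=63.202, impact vy=-4.411
  bounce: vy ← 0.79·4.411 = 3.484

1 2.678 16.797 12.801
2 2.925 10.483 26.784
3 2.311 6.543 37.831
4 1.826 4.083 46.558
5 1.442 2.548 53.452
6 1.139 1.590 58.899
7 0.900 0.993 63.202
final: 63.202 3.484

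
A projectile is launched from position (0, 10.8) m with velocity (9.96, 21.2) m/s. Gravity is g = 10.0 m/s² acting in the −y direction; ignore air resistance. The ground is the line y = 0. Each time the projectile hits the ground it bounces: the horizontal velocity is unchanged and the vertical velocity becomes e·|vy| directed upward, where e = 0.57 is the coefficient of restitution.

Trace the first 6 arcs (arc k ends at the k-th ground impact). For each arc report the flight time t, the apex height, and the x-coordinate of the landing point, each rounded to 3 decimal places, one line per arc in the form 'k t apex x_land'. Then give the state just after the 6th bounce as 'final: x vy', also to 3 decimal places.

1 4.700 33.272 46.808
2 2.941 10.810 76.098
3 1.676 3.512 92.793
4 0.955 1.141 102.310
5 0.545 0.371 107.734
6 0.310 0.120 110.826
final: 110.826 0.885

Arc 1: start y=10.800, vy=21.200 → t=4.700, apex=33.272, x_land=46.808, impact vy=-25.796
  bounce: vy ← 0.57·25.796 = 14.704
Arc 2: start y=0.000, vy=14.704 → t=2.941, apex=10.810, x_land=76.098, impact vy=-14.704
  bounce: vy ← 0.57·14.704 = 8.381
Arc 3: start y=0.000, vy=8.381 → t=1.676, apex=3.512, x_land=92.793, impact vy=-8.381
  bounce: vy ← 0.57·8.381 = 4.777
Arc 4: start y=0.000, vy=4.777 → t=0.955, apex=1.141, x_land=102.310, impact vy=-4.777
  bounce: vy ← 0.57·4.777 = 2.723
Arc 5: start y=0.000, vy=2.723 → t=0.545, apex=0.371, x_land=107.734, impact vy=-2.723
  bounce: vy ← 0.57·2.723 = 1.552
Arc 6: start y=0.000, vy=1.552 → t=0.310, apex=0.120, x_land=110.826, impact vy=-1.552
  bounce: vy ← 0.57·1.552 = 0.885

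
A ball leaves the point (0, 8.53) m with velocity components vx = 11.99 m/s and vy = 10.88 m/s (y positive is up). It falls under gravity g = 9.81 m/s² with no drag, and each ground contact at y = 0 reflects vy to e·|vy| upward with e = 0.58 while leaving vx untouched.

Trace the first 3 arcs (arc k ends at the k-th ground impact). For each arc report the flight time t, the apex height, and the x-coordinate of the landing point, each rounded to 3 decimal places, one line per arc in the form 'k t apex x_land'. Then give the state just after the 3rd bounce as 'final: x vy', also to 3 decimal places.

Arc 1: start y=8.530, vy=10.880 → t=2.832, apex=14.563, x_land=33.958, impact vy=-16.904
  bounce: vy ← 0.58·16.904 = 9.804
Arc 2: start y=0.000, vy=9.804 → t=1.999, apex=4.899, x_land=57.923, impact vy=-9.804
  bounce: vy ← 0.58·9.804 = 5.686
Arc 3: start y=0.000, vy=5.686 → t=1.159, apex=1.648, x_land=71.823, impact vy=-5.686
  bounce: vy ← 0.58·5.686 = 3.298

1 2.832 14.563 33.958
2 1.999 4.899 57.923
3 1.159 1.648 71.823
final: 71.823 3.298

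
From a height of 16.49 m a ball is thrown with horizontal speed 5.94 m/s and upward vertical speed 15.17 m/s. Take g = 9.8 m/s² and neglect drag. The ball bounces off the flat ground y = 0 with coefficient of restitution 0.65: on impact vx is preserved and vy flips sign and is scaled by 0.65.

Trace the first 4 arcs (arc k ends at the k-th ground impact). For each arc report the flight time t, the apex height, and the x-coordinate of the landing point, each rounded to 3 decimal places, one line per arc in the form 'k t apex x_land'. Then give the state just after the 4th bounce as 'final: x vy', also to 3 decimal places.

Arc 1: start y=16.490, vy=15.170 → t=3.948, apex=28.231, x_land=23.453, impact vy=-23.523
  bounce: vy ← 0.65·23.523 = 15.290
Arc 2: start y=0.000, vy=15.290 → t=3.120, apex=11.928, x_land=41.988, impact vy=-15.290
  bounce: vy ← 0.65·15.290 = 9.938
Arc 3: start y=0.000, vy=9.938 → t=2.028, apex=5.039, x_land=54.036, impact vy=-9.938
  bounce: vy ← 0.65·9.938 = 6.460
Arc 4: start y=0.000, vy=6.460 → t=1.318, apex=2.129, x_land=61.867, impact vy=-6.460
  bounce: vy ← 0.65·6.460 = 4.199

1 3.948 28.231 23.453
2 3.120 11.928 41.988
3 2.028 5.039 54.036
4 1.318 2.129 61.867
final: 61.867 4.199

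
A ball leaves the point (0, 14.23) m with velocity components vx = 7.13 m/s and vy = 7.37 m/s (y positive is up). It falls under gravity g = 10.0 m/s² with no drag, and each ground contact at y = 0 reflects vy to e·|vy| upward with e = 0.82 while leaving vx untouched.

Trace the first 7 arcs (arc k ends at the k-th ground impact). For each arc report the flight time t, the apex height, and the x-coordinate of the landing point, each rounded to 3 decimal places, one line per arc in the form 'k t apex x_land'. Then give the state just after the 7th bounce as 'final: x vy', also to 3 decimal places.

1 2.578 16.946 18.381
2 3.019 11.394 39.908
3 2.476 7.662 57.560
4 2.030 5.152 72.034
5 1.665 3.464 83.904
6 1.365 2.329 93.636
7 1.119 1.566 101.617
final: 101.617 4.589

Arc 1: start y=14.230, vy=7.370 → t=2.578, apex=16.946, x_land=18.381, impact vy=-18.410
  bounce: vy ← 0.82·18.410 = 15.096
Arc 2: start y=0.000, vy=15.096 → t=3.019, apex=11.394, x_land=39.908, impact vy=-15.096
  bounce: vy ← 0.82·15.096 = 12.379
Arc 3: start y=0.000, vy=12.379 → t=2.476, apex=7.662, x_land=57.560, impact vy=-12.379
  bounce: vy ← 0.82·12.379 = 10.151
Arc 4: start y=0.000, vy=10.151 → t=2.030, apex=5.152, x_land=72.034, impact vy=-10.151
  bounce: vy ← 0.82·10.151 = 8.323
Arc 5: start y=0.000, vy=8.323 → t=1.665, apex=3.464, x_land=83.904, impact vy=-8.323
  bounce: vy ← 0.82·8.323 = 6.825
Arc 6: start y=0.000, vy=6.825 → t=1.365, apex=2.329, x_land=93.636, impact vy=-6.825
  bounce: vy ← 0.82·6.825 = 5.597
Arc 7: start y=0.000, vy=5.597 → t=1.119, apex=1.566, x_land=101.617, impact vy=-5.597
  bounce: vy ← 0.82·5.597 = 4.589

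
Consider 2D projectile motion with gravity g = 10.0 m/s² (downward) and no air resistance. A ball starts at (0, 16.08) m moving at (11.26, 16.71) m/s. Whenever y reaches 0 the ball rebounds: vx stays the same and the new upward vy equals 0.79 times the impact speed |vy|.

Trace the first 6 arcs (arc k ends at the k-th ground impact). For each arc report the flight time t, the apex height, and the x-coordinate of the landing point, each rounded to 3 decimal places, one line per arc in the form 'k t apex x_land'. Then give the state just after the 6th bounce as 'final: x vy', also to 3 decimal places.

1 4.122 30.041 46.416
2 3.873 18.749 90.024
3 3.060 11.701 124.475
4 2.417 7.303 151.690
5 1.909 4.558 173.191
6 1.508 2.844 190.177
final: 190.177 5.958

Arc 1: start y=16.080, vy=16.710 → t=4.122, apex=30.041, x_land=46.416, impact vy=-24.512
  bounce: vy ← 0.79·24.512 = 19.364
Arc 2: start y=0.000, vy=19.364 → t=3.873, apex=18.749, x_land=90.024, impact vy=-19.364
  bounce: vy ← 0.79·19.364 = 15.298
Arc 3: start y=0.000, vy=15.298 → t=3.060, apex=11.701, x_land=124.475, impact vy=-15.298
  bounce: vy ← 0.79·15.298 = 12.085
Arc 4: start y=0.000, vy=12.085 → t=2.417, apex=7.303, x_land=151.690, impact vy=-12.085
  bounce: vy ← 0.79·12.085 = 9.547
Arc 5: start y=0.000, vy=9.547 → t=1.909, apex=4.558, x_land=173.191, impact vy=-9.547
  bounce: vy ← 0.79·9.547 = 7.542
Arc 6: start y=0.000, vy=7.542 → t=1.508, apex=2.844, x_land=190.177, impact vy=-7.542
  bounce: vy ← 0.79·7.542 = 5.958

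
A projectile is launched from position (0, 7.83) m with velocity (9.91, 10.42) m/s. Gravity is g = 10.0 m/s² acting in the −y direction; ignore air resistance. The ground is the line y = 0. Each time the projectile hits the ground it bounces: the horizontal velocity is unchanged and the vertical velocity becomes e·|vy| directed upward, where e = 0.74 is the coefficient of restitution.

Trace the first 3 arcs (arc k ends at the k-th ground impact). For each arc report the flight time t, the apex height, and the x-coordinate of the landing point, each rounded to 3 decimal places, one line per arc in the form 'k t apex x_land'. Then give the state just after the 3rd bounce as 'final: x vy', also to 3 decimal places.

Arc 1: start y=7.830, vy=10.420 → t=2.670, apex=13.259, x_land=26.464, impact vy=-16.284
  bounce: vy ← 0.74·16.284 = 12.050
Arc 2: start y=0.000, vy=12.050 → t=2.410, apex=7.261, x_land=50.348, impact vy=-12.050
  bounce: vy ← 0.74·12.050 = 8.917
Arc 3: start y=0.000, vy=8.917 → t=1.783, apex=3.976, x_land=68.022, impact vy=-8.917
  bounce: vy ← 0.74·8.917 = 6.599

1 2.670 13.259 26.464
2 2.410 7.261 50.348
3 1.783 3.976 68.022
final: 68.022 6.599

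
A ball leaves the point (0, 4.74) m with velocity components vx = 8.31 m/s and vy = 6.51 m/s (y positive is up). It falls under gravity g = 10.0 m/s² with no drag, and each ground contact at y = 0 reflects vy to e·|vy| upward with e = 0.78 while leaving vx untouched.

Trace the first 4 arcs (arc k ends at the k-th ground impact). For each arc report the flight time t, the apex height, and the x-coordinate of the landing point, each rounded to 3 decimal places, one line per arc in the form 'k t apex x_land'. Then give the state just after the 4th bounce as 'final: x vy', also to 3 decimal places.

1 1.822 6.859 15.143
2 1.827 4.173 30.326
3 1.425 2.539 42.169
4 1.112 1.545 51.407
final: 51.407 4.335

Arc 1: start y=4.740, vy=6.510 → t=1.822, apex=6.859, x_land=15.143, impact vy=-11.712
  bounce: vy ← 0.78·11.712 = 9.136
Arc 2: start y=0.000, vy=9.136 → t=1.827, apex=4.173, x_land=30.326, impact vy=-9.136
  bounce: vy ← 0.78·9.136 = 7.126
Arc 3: start y=0.000, vy=7.126 → t=1.425, apex=2.539, x_land=42.169, impact vy=-7.126
  bounce: vy ← 0.78·7.126 = 5.558
Arc 4: start y=0.000, vy=5.558 → t=1.112, apex=1.545, x_land=51.407, impact vy=-5.558
  bounce: vy ← 0.78·5.558 = 4.335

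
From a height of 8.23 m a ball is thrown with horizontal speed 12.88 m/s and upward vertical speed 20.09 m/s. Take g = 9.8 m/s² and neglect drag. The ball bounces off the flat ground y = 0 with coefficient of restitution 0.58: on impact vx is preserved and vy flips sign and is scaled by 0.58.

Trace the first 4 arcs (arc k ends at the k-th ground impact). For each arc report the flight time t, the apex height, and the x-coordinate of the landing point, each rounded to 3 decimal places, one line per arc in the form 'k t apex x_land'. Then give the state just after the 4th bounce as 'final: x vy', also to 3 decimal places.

1 4.475 28.822 57.642
2 2.813 9.696 93.878
3 1.632 3.262 114.895
4 0.946 1.097 127.084
final: 127.084 2.690

Arc 1: start y=8.230, vy=20.090 → t=4.475, apex=28.822, x_land=57.642, impact vy=-23.768
  bounce: vy ← 0.58·23.768 = 13.785
Arc 2: start y=0.000, vy=13.785 → t=2.813, apex=9.696, x_land=93.878, impact vy=-13.785
  bounce: vy ← 0.58·13.785 = 7.996
Arc 3: start y=0.000, vy=7.996 → t=1.632, apex=3.262, x_land=114.895, impact vy=-7.996
  bounce: vy ← 0.58·7.996 = 4.637
Arc 4: start y=0.000, vy=4.637 → t=0.946, apex=1.097, x_land=127.084, impact vy=-4.637
  bounce: vy ← 0.58·4.637 = 2.690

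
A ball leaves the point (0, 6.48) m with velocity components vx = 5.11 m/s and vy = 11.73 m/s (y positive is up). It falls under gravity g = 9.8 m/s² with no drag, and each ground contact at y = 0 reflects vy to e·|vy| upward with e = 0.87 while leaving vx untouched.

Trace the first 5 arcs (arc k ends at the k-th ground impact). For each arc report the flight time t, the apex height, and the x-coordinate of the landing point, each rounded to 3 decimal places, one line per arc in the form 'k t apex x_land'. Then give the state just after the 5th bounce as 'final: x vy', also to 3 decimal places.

1 2.857 13.500 14.598
2 2.888 10.218 29.357
3 2.513 7.734 42.196
4 2.186 5.854 53.367
5 1.902 4.431 63.086
final: 63.086 8.108

Arc 1: start y=6.480, vy=11.730 → t=2.857, apex=13.500, x_land=14.598, impact vy=-16.267
  bounce: vy ← 0.87·16.267 = 14.152
Arc 2: start y=0.000, vy=14.152 → t=2.888, apex=10.218, x_land=29.357, impact vy=-14.152
  bounce: vy ← 0.87·14.152 = 12.312
Arc 3: start y=0.000, vy=12.312 → t=2.513, apex=7.734, x_land=42.196, impact vy=-12.312
  bounce: vy ← 0.87·12.312 = 10.712
Arc 4: start y=0.000, vy=10.712 → t=2.186, apex=5.854, x_land=53.367, impact vy=-10.712
  bounce: vy ← 0.87·10.712 = 9.319
Arc 5: start y=0.000, vy=9.319 → t=1.902, apex=4.431, x_land=63.086, impact vy=-9.319
  bounce: vy ← 0.87·9.319 = 8.108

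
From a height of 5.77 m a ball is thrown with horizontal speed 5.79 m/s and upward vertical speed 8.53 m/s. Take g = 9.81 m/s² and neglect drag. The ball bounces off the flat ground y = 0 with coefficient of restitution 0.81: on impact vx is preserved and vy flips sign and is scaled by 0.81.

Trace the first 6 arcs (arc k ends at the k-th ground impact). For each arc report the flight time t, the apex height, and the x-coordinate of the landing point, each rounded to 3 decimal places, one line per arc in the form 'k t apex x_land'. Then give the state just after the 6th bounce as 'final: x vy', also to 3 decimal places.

1 2.260 9.479 13.083
2 2.252 6.219 26.122
3 1.824 4.080 36.684
4 1.478 2.677 45.239
5 1.197 1.756 52.168
6 0.969 1.152 57.781
final: 57.781 3.851

Arc 1: start y=5.770, vy=8.530 → t=2.260, apex=9.479, x_land=13.083, impact vy=-13.637
  bounce: vy ← 0.81·13.637 = 11.046
Arc 2: start y=0.000, vy=11.046 → t=2.252, apex=6.219, x_land=26.122, impact vy=-11.046
  bounce: vy ← 0.81·11.046 = 8.947
Arc 3: start y=0.000, vy=8.947 → t=1.824, apex=4.080, x_land=36.684, impact vy=-8.947
  bounce: vy ← 0.81·8.947 = 7.247
Arc 4: start y=0.000, vy=7.247 → t=1.478, apex=2.677, x_land=45.239, impact vy=-7.247
  bounce: vy ← 0.81·7.247 = 5.870
Arc 5: start y=0.000, vy=5.870 → t=1.197, apex=1.756, x_land=52.168, impact vy=-5.870
  bounce: vy ← 0.81·5.870 = 4.755
Arc 6: start y=0.000, vy=4.755 → t=0.969, apex=1.152, x_land=57.781, impact vy=-4.755
  bounce: vy ← 0.81·4.755 = 3.851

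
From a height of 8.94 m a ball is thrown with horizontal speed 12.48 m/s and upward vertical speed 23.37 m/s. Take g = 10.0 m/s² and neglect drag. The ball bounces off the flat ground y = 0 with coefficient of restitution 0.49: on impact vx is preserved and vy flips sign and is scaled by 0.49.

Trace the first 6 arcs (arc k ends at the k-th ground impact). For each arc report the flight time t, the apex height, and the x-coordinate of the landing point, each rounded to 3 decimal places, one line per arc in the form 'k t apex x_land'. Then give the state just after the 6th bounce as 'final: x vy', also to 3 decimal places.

1 5.030 36.248 62.768
2 2.639 8.703 95.699
3 1.293 2.090 111.834
4 0.634 0.502 119.741
5 0.310 0.120 123.615
6 0.152 0.029 125.514
final: 125.514 0.373

Arc 1: start y=8.940, vy=23.370 → t=5.030, apex=36.248, x_land=62.768, impact vy=-26.925
  bounce: vy ← 0.49·26.925 = 13.193
Arc 2: start y=0.000, vy=13.193 → t=2.639, apex=8.703, x_land=95.699, impact vy=-13.193
  bounce: vy ← 0.49·13.193 = 6.465
Arc 3: start y=0.000, vy=6.465 → t=1.293, apex=2.090, x_land=111.834, impact vy=-6.465
  bounce: vy ← 0.49·6.465 = 3.168
Arc 4: start y=0.000, vy=3.168 → t=0.634, apex=0.502, x_land=119.741, impact vy=-3.168
  bounce: vy ← 0.49·3.168 = 1.552
Arc 5: start y=0.000, vy=1.552 → t=0.310, apex=0.120, x_land=123.615, impact vy=-1.552
  bounce: vy ← 0.49·1.552 = 0.761
Arc 6: start y=0.000, vy=0.761 → t=0.152, apex=0.029, x_land=125.514, impact vy=-0.761
  bounce: vy ← 0.49·0.761 = 0.373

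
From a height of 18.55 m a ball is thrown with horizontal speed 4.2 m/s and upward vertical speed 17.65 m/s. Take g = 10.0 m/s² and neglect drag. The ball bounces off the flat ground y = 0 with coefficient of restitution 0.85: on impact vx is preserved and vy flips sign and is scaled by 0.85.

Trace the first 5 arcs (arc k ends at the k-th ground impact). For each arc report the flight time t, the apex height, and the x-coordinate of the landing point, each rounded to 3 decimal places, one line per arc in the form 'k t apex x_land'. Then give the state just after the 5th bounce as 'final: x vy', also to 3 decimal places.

Arc 1: start y=18.550, vy=17.650 → t=4.378, apex=34.126, x_land=18.386, impact vy=-26.125
  bounce: vy ← 0.85·26.125 = 22.206
Arc 2: start y=0.000, vy=22.206 → t=4.441, apex=24.656, x_land=37.039, impact vy=-22.206
  bounce: vy ← 0.85·22.206 = 18.875
Arc 3: start y=0.000, vy=18.875 → t=3.775, apex=17.814, x_land=52.894, impact vy=-18.875
  bounce: vy ← 0.85·18.875 = 16.044
Arc 4: start y=0.000, vy=16.044 → t=3.209, apex=12.871, x_land=66.371, impact vy=-16.044
  bounce: vy ← 0.85·16.044 = 13.637
Arc 5: start y=0.000, vy=13.637 → t=2.727, apex=9.299, x_land=77.827, impact vy=-13.637
  bounce: vy ← 0.85·13.637 = 11.592

1 4.378 34.126 18.386
2 4.441 24.656 37.039
3 3.775 17.814 52.894
4 3.209 12.871 66.371
5 2.727 9.299 77.827
final: 77.827 11.592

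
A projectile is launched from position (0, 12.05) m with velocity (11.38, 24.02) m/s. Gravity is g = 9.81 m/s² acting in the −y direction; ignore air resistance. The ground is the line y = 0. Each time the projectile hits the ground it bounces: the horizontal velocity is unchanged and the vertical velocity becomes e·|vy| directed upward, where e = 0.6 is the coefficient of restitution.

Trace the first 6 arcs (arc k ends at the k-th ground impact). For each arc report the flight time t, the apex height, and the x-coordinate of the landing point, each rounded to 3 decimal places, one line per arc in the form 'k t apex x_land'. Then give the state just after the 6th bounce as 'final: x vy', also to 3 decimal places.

1 5.356 41.457 60.948
2 3.489 14.924 100.649
3 2.093 5.373 124.470
4 1.256 1.934 138.762
5 0.754 0.696 147.338
6 0.452 0.251 152.483
final: 152.483 1.331

Arc 1: start y=12.050, vy=24.020 → t=5.356, apex=41.457, x_land=60.948, impact vy=-28.520
  bounce: vy ← 0.6·28.520 = 17.112
Arc 2: start y=0.000, vy=17.112 → t=3.489, apex=14.924, x_land=100.649, impact vy=-17.112
  bounce: vy ← 0.6·17.112 = 10.267
Arc 3: start y=0.000, vy=10.267 → t=2.093, apex=5.373, x_land=124.470, impact vy=-10.267
  bounce: vy ← 0.6·10.267 = 6.160
Arc 4: start y=0.000, vy=6.160 → t=1.256, apex=1.934, x_land=138.762, impact vy=-6.160
  bounce: vy ← 0.6·6.160 = 3.696
Arc 5: start y=0.000, vy=3.696 → t=0.754, apex=0.696, x_land=147.338, impact vy=-3.696
  bounce: vy ← 0.6·3.696 = 2.218
Arc 6: start y=0.000, vy=2.218 → t=0.452, apex=0.251, x_land=152.483, impact vy=-2.218
  bounce: vy ← 0.6·2.218 = 1.331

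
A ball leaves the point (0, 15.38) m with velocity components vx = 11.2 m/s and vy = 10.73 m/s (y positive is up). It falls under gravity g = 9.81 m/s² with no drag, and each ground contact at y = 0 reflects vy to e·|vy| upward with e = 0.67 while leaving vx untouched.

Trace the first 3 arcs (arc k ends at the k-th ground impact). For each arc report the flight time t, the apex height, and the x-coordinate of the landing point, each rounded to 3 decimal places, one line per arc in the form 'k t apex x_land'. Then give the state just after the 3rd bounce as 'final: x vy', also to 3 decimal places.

1 3.175 21.248 35.561
2 2.789 9.538 66.798
3 1.869 4.282 87.726
final: 87.726 6.141

Arc 1: start y=15.380, vy=10.730 → t=3.175, apex=21.248, x_land=35.561, impact vy=-20.418
  bounce: vy ← 0.67·20.418 = 13.680
Arc 2: start y=0.000, vy=13.680 → t=2.789, apex=9.538, x_land=66.798, impact vy=-13.680
  bounce: vy ← 0.67·13.680 = 9.166
Arc 3: start y=0.000, vy=9.166 → t=1.869, apex=4.282, x_land=87.726, impact vy=-9.166
  bounce: vy ← 0.67·9.166 = 6.141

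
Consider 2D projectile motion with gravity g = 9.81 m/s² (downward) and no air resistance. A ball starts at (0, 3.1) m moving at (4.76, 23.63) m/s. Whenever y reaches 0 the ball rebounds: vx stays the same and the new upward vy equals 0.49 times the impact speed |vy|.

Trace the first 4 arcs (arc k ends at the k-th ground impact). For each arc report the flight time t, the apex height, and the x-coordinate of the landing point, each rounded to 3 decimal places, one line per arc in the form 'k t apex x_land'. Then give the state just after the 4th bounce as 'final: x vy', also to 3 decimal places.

Arc 1: start y=3.100, vy=23.630 → t=4.945, apex=31.560, x_land=23.540, impact vy=-24.884
  bounce: vy ← 0.49·24.884 = 12.193
Arc 2: start y=0.000, vy=12.193 → t=2.486, apex=7.577, x_land=35.372, impact vy=-12.193
  bounce: vy ← 0.49·12.193 = 5.975
Arc 3: start y=0.000, vy=5.975 → t=1.218, apex=1.819, x_land=41.170, impact vy=-5.975
  bounce: vy ← 0.49·5.975 = 2.928
Arc 4: start y=0.000, vy=2.928 → t=0.597, apex=0.437, x_land=44.011, impact vy=-2.928
  bounce: vy ← 0.49·2.928 = 1.434

1 4.945 31.560 23.540
2 2.486 7.577 35.372
3 1.218 1.819 41.170
4 0.597 0.437 44.011
final: 44.011 1.434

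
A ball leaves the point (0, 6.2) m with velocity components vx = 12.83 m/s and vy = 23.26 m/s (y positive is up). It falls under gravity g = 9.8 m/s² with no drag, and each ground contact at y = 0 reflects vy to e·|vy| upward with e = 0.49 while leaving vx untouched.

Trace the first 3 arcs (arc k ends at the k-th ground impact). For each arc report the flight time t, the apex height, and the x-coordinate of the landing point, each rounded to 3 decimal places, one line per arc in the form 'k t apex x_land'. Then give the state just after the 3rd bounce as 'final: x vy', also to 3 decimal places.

Arc 1: start y=6.200, vy=23.260 → t=5.000, apex=33.803, x_land=64.150, impact vy=-25.740
  bounce: vy ← 0.49·25.740 = 12.613
Arc 2: start y=0.000, vy=12.613 → t=2.574, apex=8.116, x_land=97.174, impact vy=-12.613
  bounce: vy ← 0.49·12.613 = 6.180
Arc 3: start y=0.000, vy=6.180 → t=1.261, apex=1.949, x_land=113.356, impact vy=-6.180
  bounce: vy ← 0.49·6.180 = 3.028

1 5.000 33.803 64.150
2 2.574 8.116 97.174
3 1.261 1.949 113.356
final: 113.356 3.028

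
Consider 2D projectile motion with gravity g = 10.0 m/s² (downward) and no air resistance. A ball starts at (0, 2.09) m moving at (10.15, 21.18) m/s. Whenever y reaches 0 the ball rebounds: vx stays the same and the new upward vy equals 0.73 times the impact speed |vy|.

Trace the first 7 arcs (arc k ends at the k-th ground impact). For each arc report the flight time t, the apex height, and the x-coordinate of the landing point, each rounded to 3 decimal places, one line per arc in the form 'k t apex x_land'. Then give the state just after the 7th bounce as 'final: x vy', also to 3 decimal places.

Arc 1: start y=2.090, vy=21.180 → t=4.332, apex=24.520, x_land=43.975, impact vy=-22.145
  bounce: vy ← 0.73·22.145 = 16.166
Arc 2: start y=0.000, vy=16.166 → t=3.233, apex=13.067, x_land=76.791, impact vy=-16.166
  bounce: vy ← 0.73·16.166 = 11.801
Arc 3: start y=0.000, vy=11.801 → t=2.360, apex=6.963, x_land=100.747, impact vy=-11.801
  bounce: vy ← 0.73·11.801 = 8.615
Arc 4: start y=0.000, vy=8.615 → t=1.723, apex=3.711, x_land=118.235, impact vy=-8.615
  bounce: vy ← 0.73·8.615 = 6.289
Arc 5: start y=0.000, vy=6.289 → t=1.258, apex=1.977, x_land=131.001, impact vy=-6.289
  bounce: vy ← 0.73·6.289 = 4.591
Arc 6: start y=0.000, vy=4.591 → t=0.918, apex=1.054, x_land=140.320, impact vy=-4.591
  bounce: vy ← 0.73·4.591 = 3.351
Arc 7: start y=0.000, vy=3.351 → t=0.670, apex=0.562, x_land=147.123, impact vy=-3.351
  bounce: vy ← 0.73·3.351 = 2.446

1 4.332 24.520 43.975
2 3.233 13.067 76.791
3 2.360 6.963 100.747
4 1.723 3.711 118.235
5 1.258 1.977 131.001
6 0.918 1.054 140.320
7 0.670 0.562 147.123
final: 147.123 2.446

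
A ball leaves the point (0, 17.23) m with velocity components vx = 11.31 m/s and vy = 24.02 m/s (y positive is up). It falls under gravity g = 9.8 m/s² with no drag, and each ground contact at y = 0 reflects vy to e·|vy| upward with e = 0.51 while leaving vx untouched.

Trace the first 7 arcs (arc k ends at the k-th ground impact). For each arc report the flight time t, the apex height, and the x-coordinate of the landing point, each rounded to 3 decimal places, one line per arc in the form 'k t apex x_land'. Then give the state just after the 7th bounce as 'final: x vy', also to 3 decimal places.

1 5.537 46.667 62.624
2 3.148 12.138 98.226
3 1.605 3.157 116.383
4 0.819 0.821 125.643
5 0.418 0.214 130.365
6 0.213 0.056 132.774
7 0.109 0.014 134.002
final: 134.002 0.271

Arc 1: start y=17.230, vy=24.020 → t=5.537, apex=46.667, x_land=62.624, impact vy=-30.243
  bounce: vy ← 0.51·30.243 = 15.424
Arc 2: start y=0.000, vy=15.424 → t=3.148, apex=12.138, x_land=98.226, impact vy=-15.424
  bounce: vy ← 0.51·15.424 = 7.866
Arc 3: start y=0.000, vy=7.866 → t=1.605, apex=3.157, x_land=116.383, impact vy=-7.866
  bounce: vy ← 0.51·7.866 = 4.012
Arc 4: start y=0.000, vy=4.012 → t=0.819, apex=0.821, x_land=125.643, impact vy=-4.012
  bounce: vy ← 0.51·4.012 = 2.046
Arc 5: start y=0.000, vy=2.046 → t=0.418, apex=0.214, x_land=130.365, impact vy=-2.046
  bounce: vy ← 0.51·2.046 = 1.043
Arc 6: start y=0.000, vy=1.043 → t=0.213, apex=0.056, x_land=132.774, impact vy=-1.043
  bounce: vy ← 0.51·1.043 = 0.532
Arc 7: start y=0.000, vy=0.532 → t=0.109, apex=0.014, x_land=134.002, impact vy=-0.532
  bounce: vy ← 0.51·0.532 = 0.271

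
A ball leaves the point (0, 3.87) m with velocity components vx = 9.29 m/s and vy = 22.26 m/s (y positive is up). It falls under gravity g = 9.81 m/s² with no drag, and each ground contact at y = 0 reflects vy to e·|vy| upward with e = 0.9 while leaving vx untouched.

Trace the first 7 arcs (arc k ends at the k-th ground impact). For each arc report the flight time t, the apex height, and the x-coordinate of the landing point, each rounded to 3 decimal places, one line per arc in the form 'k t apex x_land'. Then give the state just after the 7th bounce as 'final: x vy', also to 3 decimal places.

1 4.706 29.125 43.718
2 4.386 23.591 84.465
3 3.948 19.109 121.138
4 3.553 15.478 154.144
5 3.198 12.537 183.849
6 2.878 10.155 210.584
7 2.590 8.226 234.645
final: 234.645 11.434

Arc 1: start y=3.870, vy=22.260 → t=4.706, apex=29.125, x_land=43.718, impact vy=-23.905
  bounce: vy ← 0.9·23.905 = 21.514
Arc 2: start y=0.000, vy=21.514 → t=4.386, apex=23.591, x_land=84.465, impact vy=-21.514
  bounce: vy ← 0.9·21.514 = 19.363
Arc 3: start y=0.000, vy=19.363 → t=3.948, apex=19.109, x_land=121.138, impact vy=-19.363
  bounce: vy ← 0.9·19.363 = 17.427
Arc 4: start y=0.000, vy=17.427 → t=3.553, apex=15.478, x_land=154.144, impact vy=-17.427
  bounce: vy ← 0.9·17.427 = 15.684
Arc 5: start y=0.000, vy=15.684 → t=3.198, apex=12.537, x_land=183.849, impact vy=-15.684
  bounce: vy ← 0.9·15.684 = 14.116
Arc 6: start y=0.000, vy=14.116 → t=2.878, apex=10.155, x_land=210.584, impact vy=-14.116
  bounce: vy ← 0.9·14.116 = 12.704
Arc 7: start y=0.000, vy=12.704 → t=2.590, apex=8.226, x_land=234.645, impact vy=-12.704
  bounce: vy ← 0.9·12.704 = 11.434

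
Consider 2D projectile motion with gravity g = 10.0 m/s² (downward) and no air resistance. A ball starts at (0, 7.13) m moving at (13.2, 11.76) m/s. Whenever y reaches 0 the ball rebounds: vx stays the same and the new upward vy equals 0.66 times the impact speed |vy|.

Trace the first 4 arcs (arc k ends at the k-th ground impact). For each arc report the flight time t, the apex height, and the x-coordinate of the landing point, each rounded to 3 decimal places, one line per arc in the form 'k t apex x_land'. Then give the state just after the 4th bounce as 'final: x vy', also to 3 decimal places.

1 2.852 14.045 37.646
2 2.212 6.118 66.849
3 1.460 2.665 86.123
4 0.964 1.161 98.843
final: 98.843 3.180

Arc 1: start y=7.130, vy=11.760 → t=2.852, apex=14.045, x_land=37.646, impact vy=-16.760
  bounce: vy ← 0.66·16.760 = 11.062
Arc 2: start y=0.000, vy=11.062 → t=2.212, apex=6.118, x_land=66.849, impact vy=-11.062
  bounce: vy ← 0.66·11.062 = 7.301
Arc 3: start y=0.000, vy=7.301 → t=1.460, apex=2.665, x_land=86.123, impact vy=-7.301
  bounce: vy ← 0.66·7.301 = 4.818
Arc 4: start y=0.000, vy=4.818 → t=0.964, apex=1.161, x_land=98.843, impact vy=-4.818
  bounce: vy ← 0.66·4.818 = 3.180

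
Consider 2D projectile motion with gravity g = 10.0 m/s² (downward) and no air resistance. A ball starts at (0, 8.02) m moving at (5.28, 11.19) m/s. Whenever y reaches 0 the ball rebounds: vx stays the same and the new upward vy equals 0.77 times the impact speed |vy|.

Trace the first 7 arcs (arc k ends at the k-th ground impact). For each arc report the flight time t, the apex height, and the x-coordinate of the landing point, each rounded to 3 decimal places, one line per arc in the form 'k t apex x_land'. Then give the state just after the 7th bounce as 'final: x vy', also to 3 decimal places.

Arc 1: start y=8.020, vy=11.190 → t=2.809, apex=14.281, x_land=14.832, impact vy=-16.900
  bounce: vy ← 0.77·16.900 = 13.013
Arc 2: start y=0.000, vy=13.013 → t=2.603, apex=8.467, x_land=28.573, impact vy=-13.013
  bounce: vy ← 0.77·13.013 = 10.020
Arc 3: start y=0.000, vy=10.020 → t=2.004, apex=5.020, x_land=39.155, impact vy=-10.020
  bounce: vy ← 0.77·10.020 = 7.715
Arc 4: start y=0.000, vy=7.715 → t=1.543, apex=2.976, x_land=47.302, impact vy=-7.715
  bounce: vy ← 0.77·7.715 = 5.941
Arc 5: start y=0.000, vy=5.941 → t=1.188, apex=1.765, x_land=53.576, impact vy=-5.941
  bounce: vy ← 0.77·5.941 = 4.575
Arc 6: start y=0.000, vy=4.575 → t=0.915, apex=1.046, x_land=58.407, impact vy=-4.575
  bounce: vy ← 0.77·4.575 = 3.522
Arc 7: start y=0.000, vy=3.522 → t=0.704, apex=0.620, x_land=62.126, impact vy=-3.522
  bounce: vy ← 0.77·3.522 = 2.712

1 2.809 14.281 14.832
2 2.603 8.467 28.573
3 2.004 5.020 39.155
4 1.543 2.976 47.302
5 1.188 1.765 53.576
6 0.915 1.046 58.407
7 0.704 0.620 62.126
final: 62.126 2.712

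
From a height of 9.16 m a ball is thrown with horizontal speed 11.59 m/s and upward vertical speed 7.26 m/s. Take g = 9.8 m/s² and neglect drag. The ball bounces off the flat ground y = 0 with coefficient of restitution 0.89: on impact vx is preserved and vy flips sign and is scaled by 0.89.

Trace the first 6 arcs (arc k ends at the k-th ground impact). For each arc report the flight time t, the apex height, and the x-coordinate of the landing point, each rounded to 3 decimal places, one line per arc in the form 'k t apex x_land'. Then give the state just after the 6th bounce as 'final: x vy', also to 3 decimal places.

1 2.296 11.849 26.609
2 2.768 9.386 58.690
3 2.464 7.434 87.242
4 2.193 5.889 112.654
5 1.951 4.665 135.270
6 1.737 3.695 155.398
final: 155.398 7.574

Arc 1: start y=9.160, vy=7.260 → t=2.296, apex=11.849, x_land=26.609, impact vy=-15.240
  bounce: vy ← 0.89·15.240 = 13.563
Arc 2: start y=0.000, vy=13.563 → t=2.768, apex=9.386, x_land=58.690, impact vy=-13.563
  bounce: vy ← 0.89·13.563 = 12.071
Arc 3: start y=0.000, vy=12.071 → t=2.464, apex=7.434, x_land=87.242, impact vy=-12.071
  bounce: vy ← 0.89·12.071 = 10.743
Arc 4: start y=0.000, vy=10.743 → t=2.193, apex=5.889, x_land=112.654, impact vy=-10.743
  bounce: vy ← 0.89·10.743 = 9.562
Arc 5: start y=0.000, vy=9.562 → t=1.951, apex=4.665, x_land=135.270, impact vy=-9.562
  bounce: vy ← 0.89·9.562 = 8.510
Arc 6: start y=0.000, vy=8.510 → t=1.737, apex=3.695, x_land=155.398, impact vy=-8.510
  bounce: vy ← 0.89·8.510 = 7.574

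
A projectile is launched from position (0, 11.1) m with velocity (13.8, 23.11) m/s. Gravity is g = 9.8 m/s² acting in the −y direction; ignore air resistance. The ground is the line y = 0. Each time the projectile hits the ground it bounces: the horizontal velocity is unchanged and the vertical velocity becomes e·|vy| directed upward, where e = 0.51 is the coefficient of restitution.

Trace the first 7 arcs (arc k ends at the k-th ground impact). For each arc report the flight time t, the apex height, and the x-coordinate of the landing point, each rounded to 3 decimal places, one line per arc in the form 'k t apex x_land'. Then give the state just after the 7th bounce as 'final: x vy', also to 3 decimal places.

1 5.156 38.349 71.149
2 2.853 9.974 110.527
3 1.455 2.594 130.610
4 0.742 0.675 140.852
5 0.379 0.176 146.076
6 0.193 0.046 148.740
7 0.098 0.012 150.098
final: 150.098 0.246

Arc 1: start y=11.100, vy=23.110 → t=5.156, apex=38.349, x_land=71.149, impact vy=-27.416
  bounce: vy ← 0.51·27.416 = 13.982
Arc 2: start y=0.000, vy=13.982 → t=2.853, apex=9.974, x_land=110.527, impact vy=-13.982
  bounce: vy ← 0.51·13.982 = 7.131
Arc 3: start y=0.000, vy=7.131 → t=1.455, apex=2.594, x_land=130.610, impact vy=-7.131
  bounce: vy ← 0.51·7.131 = 3.637
Arc 4: start y=0.000, vy=3.637 → t=0.742, apex=0.675, x_land=140.852, impact vy=-3.637
  bounce: vy ← 0.51·3.637 = 1.855
Arc 5: start y=0.000, vy=1.855 → t=0.379, apex=0.176, x_land=146.076, impact vy=-1.855
  bounce: vy ← 0.51·1.855 = 0.946
Arc 6: start y=0.000, vy=0.946 → t=0.193, apex=0.046, x_land=148.740, impact vy=-0.946
  bounce: vy ← 0.51·0.946 = 0.482
Arc 7: start y=0.000, vy=0.482 → t=0.098, apex=0.012, x_land=150.098, impact vy=-0.482
  bounce: vy ← 0.51·0.482 = 0.246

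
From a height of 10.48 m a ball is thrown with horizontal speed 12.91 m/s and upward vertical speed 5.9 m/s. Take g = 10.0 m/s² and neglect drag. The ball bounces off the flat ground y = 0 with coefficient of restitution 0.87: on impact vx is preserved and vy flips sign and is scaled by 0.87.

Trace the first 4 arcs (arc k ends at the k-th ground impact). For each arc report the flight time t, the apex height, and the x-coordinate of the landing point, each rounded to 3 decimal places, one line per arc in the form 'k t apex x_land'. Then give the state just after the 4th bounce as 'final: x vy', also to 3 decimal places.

1 2.153 12.221 27.800
2 2.720 9.250 62.918
3 2.367 7.001 93.471
4 2.059 5.299 120.052
final: 120.052 8.956

Arc 1: start y=10.480, vy=5.900 → t=2.153, apex=12.221, x_land=27.800, impact vy=-15.634
  bounce: vy ← 0.87·15.634 = 13.601
Arc 2: start y=0.000, vy=13.601 → t=2.720, apex=9.250, x_land=62.918, impact vy=-13.601
  bounce: vy ← 0.87·13.601 = 11.833
Arc 3: start y=0.000, vy=11.833 → t=2.367, apex=7.001, x_land=93.471, impact vy=-11.833
  bounce: vy ← 0.87·11.833 = 10.295
Arc 4: start y=0.000, vy=10.295 → t=2.059, apex=5.299, x_land=120.052, impact vy=-10.295
  bounce: vy ← 0.87·10.295 = 8.956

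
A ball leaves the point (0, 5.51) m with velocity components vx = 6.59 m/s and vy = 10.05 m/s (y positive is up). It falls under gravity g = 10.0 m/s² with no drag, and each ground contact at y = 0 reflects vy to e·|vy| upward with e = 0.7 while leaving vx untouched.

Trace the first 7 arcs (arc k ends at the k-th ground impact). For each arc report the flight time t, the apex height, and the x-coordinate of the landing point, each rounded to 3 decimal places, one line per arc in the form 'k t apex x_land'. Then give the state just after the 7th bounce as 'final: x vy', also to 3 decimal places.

Arc 1: start y=5.510, vy=10.050 → t=2.458, apex=10.560, x_land=16.200, impact vy=-14.533
  bounce: vy ← 0.7·14.533 = 10.173
Arc 2: start y=0.000, vy=10.173 → t=2.035, apex=5.174, x_land=29.608, impact vy=-10.173
  bounce: vy ← 0.7·10.173 = 7.121
Arc 3: start y=0.000, vy=7.121 → t=1.424, apex=2.535, x_land=38.994, impact vy=-7.121
  bounce: vy ← 0.7·7.121 = 4.985
Arc 4: start y=0.000, vy=4.985 → t=0.997, apex=1.242, x_land=45.564, impact vy=-4.985
  bounce: vy ← 0.7·4.985 = 3.489
Arc 5: start y=0.000, vy=3.489 → t=0.698, apex=0.609, x_land=50.162, impact vy=-3.489
  bounce: vy ← 0.7·3.489 = 2.443
Arc 6: start y=0.000, vy=2.443 → t=0.489, apex=0.298, x_land=53.382, impact vy=-2.443
  bounce: vy ← 0.7·2.443 = 1.710
Arc 7: start y=0.000, vy=1.710 → t=0.342, apex=0.146, x_land=55.635, impact vy=-1.710
  bounce: vy ← 0.7·1.710 = 1.197

1 2.458 10.560 16.200
2 2.035 5.174 29.608
3 1.424 2.535 38.994
4 0.997 1.242 45.564
5 0.698 0.609 50.162
6 0.489 0.298 53.382
7 0.342 0.146 55.635
final: 55.635 1.197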